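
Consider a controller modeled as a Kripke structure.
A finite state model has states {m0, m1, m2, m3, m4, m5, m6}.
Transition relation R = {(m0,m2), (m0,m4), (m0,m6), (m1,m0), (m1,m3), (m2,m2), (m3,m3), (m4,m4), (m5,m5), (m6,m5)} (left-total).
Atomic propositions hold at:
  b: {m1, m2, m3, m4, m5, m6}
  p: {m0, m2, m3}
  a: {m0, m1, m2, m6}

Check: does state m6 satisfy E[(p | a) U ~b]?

Sat(p | a) = {m0, m1, m2, m3, m6}
Sat(~b) = {m0}
E[(p | a) U ~b]: least fixpoint, start Z0 = Sat(~b) = {m0}, add states in Sat(p | a) with some successor in Z. Z1 = {m0, m1}; fixed.
Sat(E[(p | a) U ~b]) = {m0, m1}
m6 ∉ Sat(E[(p | a) U ~b]) = {m0, m1}, so the formula does not hold at m6.

No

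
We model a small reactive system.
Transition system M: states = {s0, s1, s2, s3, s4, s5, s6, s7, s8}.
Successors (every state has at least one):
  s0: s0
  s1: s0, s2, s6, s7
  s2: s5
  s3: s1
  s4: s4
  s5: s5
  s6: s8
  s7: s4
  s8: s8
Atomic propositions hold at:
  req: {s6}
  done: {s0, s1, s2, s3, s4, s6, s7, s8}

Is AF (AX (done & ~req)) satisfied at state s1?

No

Sat(~req) = {s0, s1, s2, s3, s4, s5, s7, s8}
Sat(done & ~req) = {s0, s1, s2, s3, s4, s7, s8}
Sat(AX (done & ~req)) = {s : every successor in {s0, s1, s2, s3, s4, s7, s8}} = {s0, s3, s4, s6, s7, s8}
AF (AX (done & ~req)): least fixpoint, start Z0 = {s0, s3, s4, s6, s7, s8}, add states with every successor in Z. Already a fixed point.
Sat(AF (AX (done & ~req))) = {s0, s3, s4, s6, s7, s8}
s1 ∉ Sat(AF (AX (done & ~req))) = {s0, s3, s4, s6, s7, s8}, so the formula does not hold at s1.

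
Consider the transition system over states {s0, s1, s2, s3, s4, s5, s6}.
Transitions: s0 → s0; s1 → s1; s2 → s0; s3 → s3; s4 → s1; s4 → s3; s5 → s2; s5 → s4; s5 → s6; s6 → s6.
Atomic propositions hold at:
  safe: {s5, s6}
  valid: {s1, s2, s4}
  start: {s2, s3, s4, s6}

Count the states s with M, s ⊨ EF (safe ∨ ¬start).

Sat(¬start) = {s0, s1, s5}
Sat(safe ∨ ¬start) = {s0, s1, s5, s6}
EF (safe ∨ ¬start): least fixpoint, start Z0 = {s0, s1, s5, s6}, add states with some successor in Z. Z1 = {s0, s1, s2, s4, s5, s6}; fixed.
Sat(EF (safe ∨ ¬start)) = {s0, s1, s2, s4, s5, s6}
|Sat(EF (safe ∨ ¬start))| = |{s0, s1, s2, s4, s5, s6}| = 6.

6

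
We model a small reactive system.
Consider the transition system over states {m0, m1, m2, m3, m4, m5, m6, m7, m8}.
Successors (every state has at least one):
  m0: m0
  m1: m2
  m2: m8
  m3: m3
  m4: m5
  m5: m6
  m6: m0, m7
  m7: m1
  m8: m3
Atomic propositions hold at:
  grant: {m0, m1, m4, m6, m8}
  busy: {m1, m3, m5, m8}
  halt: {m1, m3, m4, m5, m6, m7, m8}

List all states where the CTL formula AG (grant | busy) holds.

Sat(grant | busy) = {m0, m1, m3, m4, m5, m6, m8}
AG (grant | busy): greatest fixpoint, start Z0 = {m0, m1, m3, m4, m5, m6, m8}, keep only states in Sat with every successor in Z. Z1 = {m0, m3, m4, m5, m8}; Z2 = {m0, m3, m4, m8}; Z3 = {m0, m3, m8}; fixed.
Sat(AG (grant | busy)) = {m0, m3, m8}

{m0, m3, m8}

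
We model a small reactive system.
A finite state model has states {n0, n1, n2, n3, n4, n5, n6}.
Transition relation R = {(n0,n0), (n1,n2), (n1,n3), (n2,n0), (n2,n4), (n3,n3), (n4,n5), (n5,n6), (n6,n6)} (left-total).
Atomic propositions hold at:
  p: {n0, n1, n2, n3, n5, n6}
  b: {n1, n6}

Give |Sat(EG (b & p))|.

1

Sat(b & p) = {n1, n6}
EG (b & p): greatest fixpoint, start Z0 = {n1, n6}, keep only states in Sat with some successor in Z. Z1 = {n6}; fixed.
Sat(EG (b & p)) = {n6}
|Sat(EG (b & p))| = |{n6}| = 1.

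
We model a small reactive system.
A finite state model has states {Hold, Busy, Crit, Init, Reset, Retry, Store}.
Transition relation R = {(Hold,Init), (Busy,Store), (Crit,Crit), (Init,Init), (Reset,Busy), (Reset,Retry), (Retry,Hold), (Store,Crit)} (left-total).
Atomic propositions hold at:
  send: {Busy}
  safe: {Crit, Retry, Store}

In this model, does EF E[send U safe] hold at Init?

E[send U safe]: least fixpoint, start Z0 = Sat(safe) = {Crit, Retry, Store}, add states in Sat(send) with some successor in Z. Z1 = {Busy, Crit, Retry, Store}; fixed.
Sat(E[send U safe]) = {Busy, Crit, Retry, Store}
EF E[send U safe]: least fixpoint, start Z0 = {Busy, Crit, Retry, Store}, add states with some successor in Z. Z1 = {Busy, Crit, Reset, Retry, Store}; fixed.
Sat(EF E[send U safe]) = {Busy, Crit, Reset, Retry, Store}
Init ∉ Sat(EF E[send U safe]) = {Busy, Crit, Reset, Retry, Store}, so the formula does not hold at Init.

No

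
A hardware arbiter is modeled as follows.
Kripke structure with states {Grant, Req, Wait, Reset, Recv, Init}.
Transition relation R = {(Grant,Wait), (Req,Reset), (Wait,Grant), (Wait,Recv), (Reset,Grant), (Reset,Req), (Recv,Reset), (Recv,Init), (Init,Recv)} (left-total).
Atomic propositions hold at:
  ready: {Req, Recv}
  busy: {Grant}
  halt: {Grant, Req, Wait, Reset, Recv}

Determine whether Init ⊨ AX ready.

Yes

Sat(AX ready) = {s : every successor in {Req, Recv}} = {Init}
Init ∈ Sat(AX ready) = {Init}, so the formula holds at Init.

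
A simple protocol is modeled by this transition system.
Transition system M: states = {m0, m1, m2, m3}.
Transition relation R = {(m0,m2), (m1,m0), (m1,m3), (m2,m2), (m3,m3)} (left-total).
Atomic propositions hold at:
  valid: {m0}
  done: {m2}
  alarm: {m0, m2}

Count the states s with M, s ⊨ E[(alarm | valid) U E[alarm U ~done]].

Sat(alarm | valid) = {m0, m2}
Sat(~done) = {m0, m1, m3}
E[alarm U ~done]: least fixpoint, start Z0 = Sat(~done) = {m0, m1, m3}, add states in Sat(alarm) with some successor in Z. Already a fixed point.
Sat(E[alarm U ~done]) = {m0, m1, m3}
E[(alarm | valid) U E[alarm U ~done]]: least fixpoint, start Z0 = Sat(E[alarm U ~done]) = {m0, m1, m3}, add states in Sat(alarm | valid) with some successor in Z. Already a fixed point.
Sat(E[(alarm | valid) U E[alarm U ~done]]) = {m0, m1, m3}
|Sat(E[(alarm | valid) U E[alarm U ~done]])| = |{m0, m1, m3}| = 3.

3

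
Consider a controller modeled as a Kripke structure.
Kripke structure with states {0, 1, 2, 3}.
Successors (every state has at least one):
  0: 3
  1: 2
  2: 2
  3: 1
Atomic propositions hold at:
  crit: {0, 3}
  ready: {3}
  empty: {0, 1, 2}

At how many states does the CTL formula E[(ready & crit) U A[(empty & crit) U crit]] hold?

2

Sat(ready & crit) = {3}
Sat(empty & crit) = {0}
A[(empty & crit) U crit]: least fixpoint, start Z0 = Sat(crit) = {0, 3}, add states in Sat(empty & crit) with every successor in Z. Already a fixed point.
Sat(A[(empty & crit) U crit]) = {0, 3}
E[(ready & crit) U A[(empty & crit) U crit]]: least fixpoint, start Z0 = Sat(A[(empty & crit) U crit]) = {0, 3}, add states in Sat(ready & crit) with some successor in Z. Already a fixed point.
Sat(E[(ready & crit) U A[(empty & crit) U crit]]) = {0, 3}
|Sat(E[(ready & crit) U A[(empty & crit) U crit]])| = |{0, 3}| = 2.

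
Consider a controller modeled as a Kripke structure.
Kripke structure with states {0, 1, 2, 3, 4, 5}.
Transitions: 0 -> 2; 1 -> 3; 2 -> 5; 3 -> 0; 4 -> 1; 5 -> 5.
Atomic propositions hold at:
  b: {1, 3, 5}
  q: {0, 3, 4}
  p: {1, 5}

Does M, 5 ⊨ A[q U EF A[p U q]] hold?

A[p U q]: least fixpoint, start Z0 = Sat(q) = {0, 3, 4}, add states in Sat(p) with every successor in Z. Z1 = {0, 1, 3, 4}; fixed.
Sat(A[p U q]) = {0, 1, 3, 4}
EF A[p U q]: least fixpoint, start Z0 = {0, 1, 3, 4}, add states with some successor in Z. Already a fixed point.
Sat(EF A[p U q]) = {0, 1, 3, 4}
A[q U EF A[p U q]]: least fixpoint, start Z0 = Sat(EF A[p U q]) = {0, 1, 3, 4}, add states in Sat(q) with every successor in Z. Already a fixed point.
Sat(A[q U EF A[p U q]]) = {0, 1, 3, 4}
5 ∉ Sat(A[q U EF A[p U q]]) = {0, 1, 3, 4}, so the formula does not hold at 5.

No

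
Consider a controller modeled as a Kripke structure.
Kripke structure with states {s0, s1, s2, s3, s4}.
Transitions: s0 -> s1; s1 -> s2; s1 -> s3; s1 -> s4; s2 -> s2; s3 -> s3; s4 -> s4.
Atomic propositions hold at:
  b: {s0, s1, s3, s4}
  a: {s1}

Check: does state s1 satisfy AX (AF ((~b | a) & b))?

Sat(~b) = {s2}
Sat(~b | a) = {s1, s2}
Sat((~b | a) & b) = {s1}
AF ((~b | a) & b): least fixpoint, start Z0 = {s1}, add states with every successor in Z. Z1 = {s0, s1}; fixed.
Sat(AF ((~b | a) & b)) = {s0, s1}
Sat(AX (AF ((~b | a) & b))) = {s : every successor in {s0, s1}} = {s0}
s1 ∉ Sat(AX (AF ((~b | a) & b))) = {s0}, so the formula does not hold at s1.

No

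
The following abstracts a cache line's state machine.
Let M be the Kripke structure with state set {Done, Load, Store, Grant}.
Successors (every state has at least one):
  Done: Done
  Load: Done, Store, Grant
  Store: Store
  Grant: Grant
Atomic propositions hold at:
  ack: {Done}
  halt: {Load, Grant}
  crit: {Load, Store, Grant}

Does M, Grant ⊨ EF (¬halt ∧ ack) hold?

Sat(¬halt) = {Done, Store}
Sat(¬halt ∧ ack) = {Done}
EF (¬halt ∧ ack): least fixpoint, start Z0 = {Done}, add states with some successor in Z. Z1 = {Done, Load}; fixed.
Sat(EF (¬halt ∧ ack)) = {Done, Load}
Grant ∉ Sat(EF (¬halt ∧ ack)) = {Done, Load}, so the formula does not hold at Grant.

No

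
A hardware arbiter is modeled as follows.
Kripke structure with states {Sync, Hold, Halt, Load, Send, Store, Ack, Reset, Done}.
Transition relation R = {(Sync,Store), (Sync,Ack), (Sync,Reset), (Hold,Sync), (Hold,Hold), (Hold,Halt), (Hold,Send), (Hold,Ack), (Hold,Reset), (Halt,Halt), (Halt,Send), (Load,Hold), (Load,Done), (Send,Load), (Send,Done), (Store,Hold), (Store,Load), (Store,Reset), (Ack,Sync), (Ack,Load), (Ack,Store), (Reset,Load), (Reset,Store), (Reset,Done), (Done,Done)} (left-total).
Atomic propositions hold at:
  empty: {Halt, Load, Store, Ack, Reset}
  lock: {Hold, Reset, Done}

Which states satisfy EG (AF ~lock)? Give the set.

Sat(~lock) = {Sync, Halt, Load, Send, Store, Ack}
AF ~lock: least fixpoint, start Z0 = {Sync, Halt, Load, Send, Store, Ack}, add states with every successor in Z. Already a fixed point.
Sat(AF ~lock) = {Sync, Halt, Load, Send, Store, Ack}
EG (AF ~lock): greatest fixpoint, start Z0 = {Sync, Halt, Load, Send, Store, Ack}, keep only states in Sat with some successor in Z. Z1 = {Sync, Halt, Send, Store, Ack}; Z2 = {Sync, Halt, Ack}; fixed.
Sat(EG (AF ~lock)) = {Sync, Halt, Ack}

{Sync, Halt, Ack}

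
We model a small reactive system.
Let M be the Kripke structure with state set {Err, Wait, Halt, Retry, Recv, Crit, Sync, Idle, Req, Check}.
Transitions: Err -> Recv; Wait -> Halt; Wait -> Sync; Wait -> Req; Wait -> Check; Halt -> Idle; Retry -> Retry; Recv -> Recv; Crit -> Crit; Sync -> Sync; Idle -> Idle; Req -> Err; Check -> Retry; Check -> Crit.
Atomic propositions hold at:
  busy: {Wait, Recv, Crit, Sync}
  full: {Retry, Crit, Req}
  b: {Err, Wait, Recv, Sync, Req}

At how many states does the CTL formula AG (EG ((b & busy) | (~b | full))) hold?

7

Sat(b & busy) = {Wait, Recv, Sync}
Sat(~b) = {Halt, Retry, Crit, Idle, Check}
Sat(~b | full) = {Halt, Retry, Crit, Idle, Req, Check}
Sat((b & busy) | (~b | full)) = {Wait, Halt, Retry, Recv, Crit, Sync, Idle, Req, Check}
EG ((b & busy) | (~b | full)): greatest fixpoint, start Z0 = {Wait, Halt, Retry, Recv, Crit, Sync, Idle, Req, Check}, keep only states in Sat with some successor in Z. Z1 = {Wait, Halt, Retry, Recv, Crit, Sync, Idle, Check}; fixed.
Sat(EG ((b & busy) | (~b | full))) = {Wait, Halt, Retry, Recv, Crit, Sync, Idle, Check}
AG (EG ((b & busy) | (~b | full))): greatest fixpoint, start Z0 = {Wait, Halt, Retry, Recv, Crit, Sync, Idle, Check}, keep only states in Sat with every successor in Z. Z1 = {Halt, Retry, Recv, Crit, Sync, Idle, Check}; fixed.
Sat(AG (EG ((b & busy) | (~b | full)))) = {Halt, Retry, Recv, Crit, Sync, Idle, Check}
|Sat(AG (EG ((b & busy) | (~b | full))))| = |{Halt, Retry, Recv, Crit, Sync, Idle, Check}| = 7.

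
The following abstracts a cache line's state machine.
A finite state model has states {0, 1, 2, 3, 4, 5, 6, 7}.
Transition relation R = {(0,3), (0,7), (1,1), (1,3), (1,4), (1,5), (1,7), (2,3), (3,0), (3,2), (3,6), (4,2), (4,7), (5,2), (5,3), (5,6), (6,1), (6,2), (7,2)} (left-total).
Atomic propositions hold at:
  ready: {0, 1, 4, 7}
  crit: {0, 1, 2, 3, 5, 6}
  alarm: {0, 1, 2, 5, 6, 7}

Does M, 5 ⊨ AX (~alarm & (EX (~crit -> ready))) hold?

Sat(~alarm) = {3, 4}
Sat(~crit) = {4, 7}
Sat(~crit -> ready) = {0, 1, 2, 3, 4, 5, 6, 7}
Sat(EX (~crit -> ready)) = {s : some successor in {0, 1, 2, 3, 4, 5, 6, 7}} = {0, 1, 2, 3, 4, 5, 6, 7}
Sat(~alarm & (EX (~crit -> ready))) = {3, 4}
Sat(AX (~alarm & (EX (~crit -> ready)))) = {s : every successor in {3, 4}} = {2}
5 ∉ Sat(AX (~alarm & (EX (~crit -> ready)))) = {2}, so the formula does not hold at 5.

No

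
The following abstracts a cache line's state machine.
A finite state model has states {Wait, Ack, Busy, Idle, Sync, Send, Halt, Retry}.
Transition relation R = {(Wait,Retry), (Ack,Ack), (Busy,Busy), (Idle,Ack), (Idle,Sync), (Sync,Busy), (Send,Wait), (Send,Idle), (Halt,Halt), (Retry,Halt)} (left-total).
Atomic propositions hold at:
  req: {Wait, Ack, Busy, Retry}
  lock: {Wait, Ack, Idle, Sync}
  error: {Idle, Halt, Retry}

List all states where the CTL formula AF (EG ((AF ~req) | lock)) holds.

{Wait, Ack, Idle, Send, Halt, Retry}

Sat(~req) = {Idle, Sync, Send, Halt}
AF ~req: least fixpoint, start Z0 = {Idle, Sync, Send, Halt}, add states with every successor in Z. Z1 = {Idle, Sync, Send, Halt, Retry}; Z2 = {Wait, Idle, Sync, Send, Halt, Retry}; fixed.
Sat(AF ~req) = {Wait, Idle, Sync, Send, Halt, Retry}
Sat((AF ~req) | lock) = {Wait, Ack, Idle, Sync, Send, Halt, Retry}
EG ((AF ~req) | lock): greatest fixpoint, start Z0 = {Wait, Ack, Idle, Sync, Send, Halt, Retry}, keep only states in Sat with some successor in Z. Z1 = {Wait, Ack, Idle, Send, Halt, Retry}; fixed.
Sat(EG ((AF ~req) | lock)) = {Wait, Ack, Idle, Send, Halt, Retry}
AF (EG ((AF ~req) | lock)): least fixpoint, start Z0 = {Wait, Ack, Idle, Send, Halt, Retry}, add states with every successor in Z. Already a fixed point.
Sat(AF (EG ((AF ~req) | lock))) = {Wait, Ack, Idle, Send, Halt, Retry}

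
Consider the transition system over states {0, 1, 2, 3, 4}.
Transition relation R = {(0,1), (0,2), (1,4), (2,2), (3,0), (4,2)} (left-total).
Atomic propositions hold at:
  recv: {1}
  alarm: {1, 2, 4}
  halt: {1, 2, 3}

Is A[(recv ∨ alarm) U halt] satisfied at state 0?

Sat(recv ∨ alarm) = {1, 2, 4}
A[(recv ∨ alarm) U halt]: least fixpoint, start Z0 = Sat(halt) = {1, 2, 3}, add states in Sat(recv ∨ alarm) with every successor in Z. Z1 = {1, 2, 3, 4}; fixed.
Sat(A[(recv ∨ alarm) U halt]) = {1, 2, 3, 4}
0 ∉ Sat(A[(recv ∨ alarm) U halt]) = {1, 2, 3, 4}, so the formula does not hold at 0.

No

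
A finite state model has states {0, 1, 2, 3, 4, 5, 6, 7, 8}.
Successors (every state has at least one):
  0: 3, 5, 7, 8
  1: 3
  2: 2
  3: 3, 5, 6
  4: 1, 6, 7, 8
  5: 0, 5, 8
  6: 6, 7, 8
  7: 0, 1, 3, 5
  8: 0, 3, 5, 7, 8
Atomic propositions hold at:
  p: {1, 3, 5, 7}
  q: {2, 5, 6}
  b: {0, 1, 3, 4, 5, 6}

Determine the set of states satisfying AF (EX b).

Sat(EX b) = {s : some successor in {0, 1, 3, 4, 5, 6}} = {0, 1, 3, 4, 5, 6, 7, 8}
AF (EX b): least fixpoint, start Z0 = {0, 1, 3, 4, 5, 6, 7, 8}, add states with every successor in Z. Already a fixed point.
Sat(AF (EX b)) = {0, 1, 3, 4, 5, 6, 7, 8}

{0, 1, 3, 4, 5, 6, 7, 8}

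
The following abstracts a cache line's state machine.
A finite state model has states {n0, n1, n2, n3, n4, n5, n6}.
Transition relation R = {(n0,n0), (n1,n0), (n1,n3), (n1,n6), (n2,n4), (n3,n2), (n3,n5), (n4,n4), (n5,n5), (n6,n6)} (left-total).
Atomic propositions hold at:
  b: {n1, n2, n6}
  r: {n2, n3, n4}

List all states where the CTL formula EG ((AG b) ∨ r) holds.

AG b: greatest fixpoint, start Z0 = {n1, n2, n6}, keep only states in Sat with every successor in Z. Z1 = {n6}; fixed.
Sat(AG b) = {n6}
Sat((AG b) ∨ r) = {n2, n3, n4, n6}
EG ((AG b) ∨ r): greatest fixpoint, start Z0 = {n2, n3, n4, n6}, keep only states in Sat with some successor in Z. Already a fixed point.
Sat(EG ((AG b) ∨ r)) = {n2, n3, n4, n6}

{n2, n3, n4, n6}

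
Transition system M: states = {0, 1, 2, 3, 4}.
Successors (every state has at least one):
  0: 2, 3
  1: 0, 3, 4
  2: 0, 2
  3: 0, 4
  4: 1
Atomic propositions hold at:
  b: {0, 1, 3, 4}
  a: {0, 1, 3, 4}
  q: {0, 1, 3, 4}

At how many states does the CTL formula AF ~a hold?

Sat(~a) = {2}
AF ~a: least fixpoint, start Z0 = {2}, add states with every successor in Z. Already a fixed point.
Sat(AF ~a) = {2}
|Sat(AF ~a)| = |{2}| = 1.

1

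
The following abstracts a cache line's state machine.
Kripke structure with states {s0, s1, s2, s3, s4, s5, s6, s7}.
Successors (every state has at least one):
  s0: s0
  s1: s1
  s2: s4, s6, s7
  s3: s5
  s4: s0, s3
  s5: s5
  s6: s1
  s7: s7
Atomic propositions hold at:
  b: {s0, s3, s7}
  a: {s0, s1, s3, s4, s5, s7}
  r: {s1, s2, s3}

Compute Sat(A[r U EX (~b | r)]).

Sat(~b) = {s1, s2, s4, s5, s6}
Sat(~b | r) = {s1, s2, s3, s4, s5, s6}
Sat(EX (~b | r)) = {s : some successor in {s1, s2, s3, s4, s5, s6}} = {s1, s2, s3, s4, s5, s6}
A[r U EX (~b | r)]: least fixpoint, start Z0 = Sat(EX (~b | r)) = {s1, s2, s3, s4, s5, s6}, add states in Sat(r) with every successor in Z. Already a fixed point.
Sat(A[r U EX (~b | r)]) = {s1, s2, s3, s4, s5, s6}

{s1, s2, s3, s4, s5, s6}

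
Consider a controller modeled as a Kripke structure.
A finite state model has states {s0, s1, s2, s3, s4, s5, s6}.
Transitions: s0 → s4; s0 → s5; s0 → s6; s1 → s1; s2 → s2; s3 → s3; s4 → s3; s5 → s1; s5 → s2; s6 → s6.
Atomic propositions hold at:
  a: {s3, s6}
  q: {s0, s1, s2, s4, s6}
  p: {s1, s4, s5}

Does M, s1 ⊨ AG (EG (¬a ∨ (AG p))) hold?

Yes

Sat(¬a) = {s0, s1, s2, s4, s5}
AG p: greatest fixpoint, start Z0 = {s1, s4, s5}, keep only states in Sat with every successor in Z. Z1 = {s1}; fixed.
Sat(AG p) = {s1}
Sat(¬a ∨ (AG p)) = {s0, s1, s2, s4, s5}
EG (¬a ∨ (AG p)): greatest fixpoint, start Z0 = {s0, s1, s2, s4, s5}, keep only states in Sat with some successor in Z. Z1 = {s0, s1, s2, s5}; fixed.
Sat(EG (¬a ∨ (AG p))) = {s0, s1, s2, s5}
AG (EG (¬a ∨ (AG p))): greatest fixpoint, start Z0 = {s0, s1, s2, s5}, keep only states in Sat with every successor in Z. Z1 = {s1, s2, s5}; fixed.
Sat(AG (EG (¬a ∨ (AG p)))) = {s1, s2, s5}
s1 ∈ Sat(AG (EG (¬a ∨ (AG p)))) = {s1, s2, s5}, so the formula holds at s1.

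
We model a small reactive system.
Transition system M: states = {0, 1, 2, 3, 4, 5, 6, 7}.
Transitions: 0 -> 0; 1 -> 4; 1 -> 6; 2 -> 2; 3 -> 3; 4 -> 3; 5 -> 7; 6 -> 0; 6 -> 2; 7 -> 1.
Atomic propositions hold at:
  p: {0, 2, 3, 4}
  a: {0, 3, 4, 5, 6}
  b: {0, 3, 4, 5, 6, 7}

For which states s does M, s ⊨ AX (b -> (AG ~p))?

{2, 7}

Sat(~p) = {1, 5, 6, 7}
AG ~p: greatest fixpoint, start Z0 = {1, 5, 6, 7}, keep only states in Sat with every successor in Z. Z1 = {5, 7}; Z2 = {5}; Z3 = ∅; fixed.
Sat(AG ~p) = ∅
Sat(b -> (AG ~p)) = {1, 2}
Sat(AX (b -> (AG ~p))) = {s : every successor in {1, 2}} = {2, 7}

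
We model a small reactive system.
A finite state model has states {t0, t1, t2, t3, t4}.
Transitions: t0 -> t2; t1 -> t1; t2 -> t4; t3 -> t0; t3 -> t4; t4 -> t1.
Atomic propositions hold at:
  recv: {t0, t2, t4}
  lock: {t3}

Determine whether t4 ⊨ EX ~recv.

Yes

Sat(~recv) = {t1, t3}
Sat(EX ~recv) = {s : some successor in {t1, t3}} = {t1, t4}
t4 ∈ Sat(EX ~recv) = {t1, t4}, so the formula holds at t4.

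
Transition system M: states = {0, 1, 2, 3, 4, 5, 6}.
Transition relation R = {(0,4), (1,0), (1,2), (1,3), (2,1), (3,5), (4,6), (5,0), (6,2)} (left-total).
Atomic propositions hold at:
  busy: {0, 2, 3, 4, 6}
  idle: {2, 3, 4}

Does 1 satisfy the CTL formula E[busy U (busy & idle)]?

Sat(busy & idle) = {2, 3, 4}
E[busy U (busy & idle)]: least fixpoint, start Z0 = Sat((busy & idle)) = {2, 3, 4}, add states in Sat(busy) with some successor in Z. Z1 = {0, 2, 3, 4, 6}; fixed.
Sat(E[busy U (busy & idle)]) = {0, 2, 3, 4, 6}
1 ∉ Sat(E[busy U (busy & idle)]) = {0, 2, 3, 4, 6}, so the formula does not hold at 1.

No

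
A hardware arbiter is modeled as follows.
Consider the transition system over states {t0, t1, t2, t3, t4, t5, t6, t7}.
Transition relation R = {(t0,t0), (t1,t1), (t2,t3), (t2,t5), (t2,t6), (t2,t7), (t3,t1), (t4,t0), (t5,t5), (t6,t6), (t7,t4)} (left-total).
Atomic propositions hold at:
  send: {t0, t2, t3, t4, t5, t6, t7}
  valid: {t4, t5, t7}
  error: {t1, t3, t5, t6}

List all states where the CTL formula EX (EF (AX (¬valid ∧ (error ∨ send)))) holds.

Sat(¬valid) = {t0, t1, t2, t3, t6}
Sat(error ∨ send) = {t0, t1, t2, t3, t4, t5, t6, t7}
Sat(¬valid ∧ (error ∨ send)) = {t0, t1, t2, t3, t6}
Sat(AX (¬valid ∧ (error ∨ send))) = {s : every successor in {t0, t1, t2, t3, t6}} = {t0, t1, t3, t4, t6}
EF (AX (¬valid ∧ (error ∨ send))): least fixpoint, start Z0 = {t0, t1, t3, t4, t6}, add states with some successor in Z. Z1 = {t0, t1, t2, t3, t4, t6, t7}; fixed.
Sat(EF (AX (¬valid ∧ (error ∨ send)))) = {t0, t1, t2, t3, t4, t6, t7}
Sat(EX (EF (AX (¬valid ∧ (error ∨ send))))) = {s : some successor in {t0, t1, t2, t3, t4, t6, t7}} = {t0, t1, t2, t3, t4, t6, t7}

{t0, t1, t2, t3, t4, t6, t7}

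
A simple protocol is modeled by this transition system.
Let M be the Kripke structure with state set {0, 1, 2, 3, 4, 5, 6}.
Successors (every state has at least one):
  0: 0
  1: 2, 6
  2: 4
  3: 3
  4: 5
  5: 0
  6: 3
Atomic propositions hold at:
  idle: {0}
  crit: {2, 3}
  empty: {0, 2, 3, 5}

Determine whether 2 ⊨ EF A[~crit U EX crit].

No

Sat(~crit) = {0, 1, 4, 5, 6}
Sat(EX crit) = {s : some successor in {2, 3}} = {1, 3, 6}
A[~crit U EX crit]: least fixpoint, start Z0 = Sat(EX crit) = {1, 3, 6}, add states in Sat(~crit) with every successor in Z. Already a fixed point.
Sat(A[~crit U EX crit]) = {1, 3, 6}
EF A[~crit U EX crit]: least fixpoint, start Z0 = {1, 3, 6}, add states with some successor in Z. Already a fixed point.
Sat(EF A[~crit U EX crit]) = {1, 3, 6}
2 ∉ Sat(EF A[~crit U EX crit]) = {1, 3, 6}, so the formula does not hold at 2.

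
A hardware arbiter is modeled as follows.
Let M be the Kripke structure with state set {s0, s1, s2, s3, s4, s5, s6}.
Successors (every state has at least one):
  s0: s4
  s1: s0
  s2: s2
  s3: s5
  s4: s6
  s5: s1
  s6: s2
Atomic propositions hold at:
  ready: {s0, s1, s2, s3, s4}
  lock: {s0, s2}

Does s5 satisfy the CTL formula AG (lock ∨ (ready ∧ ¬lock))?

Sat(¬lock) = {s1, s3, s4, s5, s6}
Sat(ready ∧ ¬lock) = {s1, s3, s4}
Sat(lock ∨ (ready ∧ ¬lock)) = {s0, s1, s2, s3, s4}
AG (lock ∨ (ready ∧ ¬lock)): greatest fixpoint, start Z0 = {s0, s1, s2, s3, s4}, keep only states in Sat with every successor in Z. Z1 = {s0, s1, s2}; Z2 = {s1, s2}; Z3 = {s2}; fixed.
Sat(AG (lock ∨ (ready ∧ ¬lock))) = {s2}
s5 ∉ Sat(AG (lock ∨ (ready ∧ ¬lock))) = {s2}, so the formula does not hold at s5.

No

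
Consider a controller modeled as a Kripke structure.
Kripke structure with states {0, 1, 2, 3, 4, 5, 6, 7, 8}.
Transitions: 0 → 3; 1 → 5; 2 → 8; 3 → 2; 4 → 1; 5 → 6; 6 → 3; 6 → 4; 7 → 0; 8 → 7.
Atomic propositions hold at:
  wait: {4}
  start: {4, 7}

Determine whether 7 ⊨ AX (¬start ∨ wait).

Yes

Sat(¬start) = {0, 1, 2, 3, 5, 6, 8}
Sat(¬start ∨ wait) = {0, 1, 2, 3, 4, 5, 6, 8}
Sat(AX (¬start ∨ wait)) = {s : every successor in {0, 1, 2, 3, 4, 5, 6, 8}} = {0, 1, 2, 3, 4, 5, 6, 7}
7 ∈ Sat(AX (¬start ∨ wait)) = {0, 1, 2, 3, 4, 5, 6, 7}, so the formula holds at 7.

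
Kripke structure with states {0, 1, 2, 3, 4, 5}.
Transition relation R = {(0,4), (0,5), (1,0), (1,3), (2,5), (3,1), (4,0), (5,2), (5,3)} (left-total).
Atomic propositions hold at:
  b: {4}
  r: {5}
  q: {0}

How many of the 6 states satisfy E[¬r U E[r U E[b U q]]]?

4

Sat(¬r) = {0, 1, 2, 3, 4}
E[b U q]: least fixpoint, start Z0 = Sat(q) = {0}, add states in Sat(b) with some successor in Z. Z1 = {0, 4}; fixed.
Sat(E[b U q]) = {0, 4}
E[r U E[b U q]]: least fixpoint, start Z0 = Sat(E[b U q]) = {0, 4}, add states in Sat(r) with some successor in Z. Already a fixed point.
Sat(E[r U E[b U q]]) = {0, 4}
E[¬r U E[r U E[b U q]]]: least fixpoint, start Z0 = Sat(E[r U E[b U q]]) = {0, 4}, add states in Sat(¬r) with some successor in Z. Z1 = {0, 1, 4}; Z2 = {0, 1, 3, 4}; fixed.
Sat(E[¬r U E[r U E[b U q]]]) = {0, 1, 3, 4}
|Sat(E[¬r U E[r U E[b U q]]])| = |{0, 1, 3, 4}| = 4.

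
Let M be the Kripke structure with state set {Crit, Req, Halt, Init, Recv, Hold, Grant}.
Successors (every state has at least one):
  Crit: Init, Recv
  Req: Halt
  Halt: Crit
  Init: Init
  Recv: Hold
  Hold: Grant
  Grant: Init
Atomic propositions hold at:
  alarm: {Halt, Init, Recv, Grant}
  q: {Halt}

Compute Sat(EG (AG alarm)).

{Init, Grant}

AG alarm: greatest fixpoint, start Z0 = {Halt, Init, Recv, Grant}, keep only states in Sat with every successor in Z. Z1 = {Init, Grant}; fixed.
Sat(AG alarm) = {Init, Grant}
EG (AG alarm): greatest fixpoint, start Z0 = {Init, Grant}, keep only states in Sat with some successor in Z. Already a fixed point.
Sat(EG (AG alarm)) = {Init, Grant}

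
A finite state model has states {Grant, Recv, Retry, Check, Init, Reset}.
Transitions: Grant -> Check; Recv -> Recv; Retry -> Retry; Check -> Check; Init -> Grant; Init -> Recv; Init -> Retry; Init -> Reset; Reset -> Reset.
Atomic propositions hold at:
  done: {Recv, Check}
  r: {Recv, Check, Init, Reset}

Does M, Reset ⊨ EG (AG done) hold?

AG done: greatest fixpoint, start Z0 = {Recv, Check}, keep only states in Sat with every successor in Z. Already a fixed point.
Sat(AG done) = {Recv, Check}
EG (AG done): greatest fixpoint, start Z0 = {Recv, Check}, keep only states in Sat with some successor in Z. Already a fixed point.
Sat(EG (AG done)) = {Recv, Check}
Reset ∉ Sat(EG (AG done)) = {Recv, Check}, so the formula does not hold at Reset.

No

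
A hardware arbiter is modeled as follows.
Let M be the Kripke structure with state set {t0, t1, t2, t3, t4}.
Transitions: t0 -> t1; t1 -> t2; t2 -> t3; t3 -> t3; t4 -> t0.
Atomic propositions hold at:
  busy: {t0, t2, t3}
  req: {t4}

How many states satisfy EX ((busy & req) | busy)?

Sat(busy & req) = ∅
Sat((busy & req) | busy) = {t0, t2, t3}
Sat(EX ((busy & req) | busy)) = {s : some successor in {t0, t2, t3}} = {t1, t2, t3, t4}
|Sat(EX ((busy & req) | busy))| = |{t1, t2, t3, t4}| = 4.

4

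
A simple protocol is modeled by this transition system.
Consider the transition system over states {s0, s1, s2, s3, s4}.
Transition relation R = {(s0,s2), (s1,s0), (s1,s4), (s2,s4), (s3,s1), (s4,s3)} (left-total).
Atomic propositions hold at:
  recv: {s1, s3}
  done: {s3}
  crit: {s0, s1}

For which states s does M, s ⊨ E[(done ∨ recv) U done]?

{s3}

Sat(done ∨ recv) = {s1, s3}
E[(done ∨ recv) U done]: least fixpoint, start Z0 = Sat(done) = {s3}, add states in Sat(done ∨ recv) with some successor in Z. Already a fixed point.
Sat(E[(done ∨ recv) U done]) = {s3}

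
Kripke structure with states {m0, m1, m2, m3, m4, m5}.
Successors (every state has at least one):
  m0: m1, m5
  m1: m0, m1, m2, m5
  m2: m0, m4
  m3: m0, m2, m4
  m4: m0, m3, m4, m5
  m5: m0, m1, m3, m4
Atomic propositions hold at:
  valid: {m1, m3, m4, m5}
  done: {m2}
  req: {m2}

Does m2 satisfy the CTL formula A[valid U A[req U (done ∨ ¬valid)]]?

Yes

Sat(¬valid) = {m0, m2}
Sat(done ∨ ¬valid) = {m0, m2}
A[req U (done ∨ ¬valid)]: least fixpoint, start Z0 = Sat((done ∨ ¬valid)) = {m0, m2}, add states in Sat(req) with every successor in Z. Already a fixed point.
Sat(A[req U (done ∨ ¬valid)]) = {m0, m2}
A[valid U A[req U (done ∨ ¬valid)]]: least fixpoint, start Z0 = Sat(A[req U (done ∨ ¬valid)]) = {m0, m2}, add states in Sat(valid) with every successor in Z. Already a fixed point.
Sat(A[valid U A[req U (done ∨ ¬valid)]]) = {m0, m2}
m2 ∈ Sat(A[valid U A[req U (done ∨ ¬valid)]]) = {m0, m2}, so the formula holds at m2.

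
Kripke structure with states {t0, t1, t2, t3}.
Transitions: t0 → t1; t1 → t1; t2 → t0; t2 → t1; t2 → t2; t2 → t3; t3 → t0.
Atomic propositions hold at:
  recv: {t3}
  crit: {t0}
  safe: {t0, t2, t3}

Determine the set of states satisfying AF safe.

{t0, t2, t3}

AF safe: least fixpoint, start Z0 = {t0, t2, t3}, add states with every successor in Z. Already a fixed point.
Sat(AF safe) = {t0, t2, t3}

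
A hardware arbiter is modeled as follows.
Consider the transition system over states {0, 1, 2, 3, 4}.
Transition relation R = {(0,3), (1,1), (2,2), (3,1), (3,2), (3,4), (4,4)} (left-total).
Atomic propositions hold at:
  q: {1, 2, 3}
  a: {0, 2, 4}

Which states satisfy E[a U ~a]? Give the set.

Sat(~a) = {1, 3}
E[a U ~a]: least fixpoint, start Z0 = Sat(~a) = {1, 3}, add states in Sat(a) with some successor in Z. Z1 = {0, 1, 3}; fixed.
Sat(E[a U ~a]) = {0, 1, 3}

{0, 1, 3}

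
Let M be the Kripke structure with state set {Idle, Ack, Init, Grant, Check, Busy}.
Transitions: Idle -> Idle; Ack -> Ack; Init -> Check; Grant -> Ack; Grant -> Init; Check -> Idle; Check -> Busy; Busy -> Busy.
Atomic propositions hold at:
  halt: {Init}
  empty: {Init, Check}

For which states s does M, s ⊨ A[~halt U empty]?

Sat(~halt) = {Idle, Ack, Grant, Check, Busy}
A[~halt U empty]: least fixpoint, start Z0 = Sat(empty) = {Init, Check}, add states in Sat(~halt) with every successor in Z. Already a fixed point.
Sat(A[~halt U empty]) = {Init, Check}

{Init, Check}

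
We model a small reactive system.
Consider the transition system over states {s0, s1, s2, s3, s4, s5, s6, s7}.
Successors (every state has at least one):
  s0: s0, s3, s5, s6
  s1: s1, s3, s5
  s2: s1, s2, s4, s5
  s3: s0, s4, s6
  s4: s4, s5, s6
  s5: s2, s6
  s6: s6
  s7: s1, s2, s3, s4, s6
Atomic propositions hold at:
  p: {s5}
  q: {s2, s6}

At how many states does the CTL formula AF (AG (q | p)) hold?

Sat(q | p) = {s2, s5, s6}
AG (q | p): greatest fixpoint, start Z0 = {s2, s5, s6}, keep only states in Sat with every successor in Z. Z1 = {s5, s6}; Z2 = {s6}; fixed.
Sat(AG (q | p)) = {s6}
AF (AG (q | p)): least fixpoint, start Z0 = {s6}, add states with every successor in Z. Already a fixed point.
Sat(AF (AG (q | p))) = {s6}
|Sat(AF (AG (q | p)))| = |{s6}| = 1.

1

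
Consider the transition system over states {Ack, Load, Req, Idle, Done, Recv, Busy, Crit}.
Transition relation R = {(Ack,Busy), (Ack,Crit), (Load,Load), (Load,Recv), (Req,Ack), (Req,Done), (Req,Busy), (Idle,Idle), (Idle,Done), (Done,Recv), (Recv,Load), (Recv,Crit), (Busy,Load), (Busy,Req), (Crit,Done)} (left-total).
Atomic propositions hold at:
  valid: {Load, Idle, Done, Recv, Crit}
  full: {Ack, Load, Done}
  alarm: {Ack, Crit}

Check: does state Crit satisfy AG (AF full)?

AF full: least fixpoint, start Z0 = {Ack, Load, Done}, add states with every successor in Z. Z1 = {Ack, Load, Done, Crit}; Z2 = {Ack, Load, Done, Recv, Crit}; fixed.
Sat(AF full) = {Ack, Load, Done, Recv, Crit}
AG (AF full): greatest fixpoint, start Z0 = {Ack, Load, Done, Recv, Crit}, keep only states in Sat with every successor in Z. Z1 = {Load, Done, Recv, Crit}; fixed.
Sat(AG (AF full)) = {Load, Done, Recv, Crit}
Crit ∈ Sat(AG (AF full)) = {Load, Done, Recv, Crit}, so the formula holds at Crit.

Yes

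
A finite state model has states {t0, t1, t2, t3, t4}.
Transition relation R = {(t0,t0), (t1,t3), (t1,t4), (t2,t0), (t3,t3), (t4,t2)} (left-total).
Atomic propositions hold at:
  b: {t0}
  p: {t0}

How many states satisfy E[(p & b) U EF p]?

Sat(p & b) = {t0}
EF p: least fixpoint, start Z0 = {t0}, add states with some successor in Z. Z1 = {t0, t2}; Z2 = {t0, t2, t4}; Z3 = {t0, t1, t2, t4}; fixed.
Sat(EF p) = {t0, t1, t2, t4}
E[(p & b) U EF p]: least fixpoint, start Z0 = Sat(EF p) = {t0, t1, t2, t4}, add states in Sat(p & b) with some successor in Z. Already a fixed point.
Sat(E[(p & b) U EF p]) = {t0, t1, t2, t4}
|Sat(E[(p & b) U EF p])| = |{t0, t1, t2, t4}| = 4.

4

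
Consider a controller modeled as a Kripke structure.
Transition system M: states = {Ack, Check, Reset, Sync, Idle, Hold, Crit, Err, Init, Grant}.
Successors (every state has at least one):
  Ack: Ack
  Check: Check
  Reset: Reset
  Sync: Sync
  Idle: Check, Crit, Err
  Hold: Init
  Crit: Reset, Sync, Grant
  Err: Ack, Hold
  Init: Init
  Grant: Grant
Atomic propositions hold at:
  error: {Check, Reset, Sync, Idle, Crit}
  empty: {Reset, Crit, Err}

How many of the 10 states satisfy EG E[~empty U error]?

5

Sat(~empty) = {Ack, Check, Sync, Idle, Hold, Init, Grant}
E[~empty U error]: least fixpoint, start Z0 = Sat(error) = {Check, Reset, Sync, Idle, Crit}, add states in Sat(~empty) with some successor in Z. Already a fixed point.
Sat(E[~empty U error]) = {Check, Reset, Sync, Idle, Crit}
EG E[~empty U error]: greatest fixpoint, start Z0 = {Check, Reset, Sync, Idle, Crit}, keep only states in Sat with some successor in Z. Already a fixed point.
Sat(EG E[~empty U error]) = {Check, Reset, Sync, Idle, Crit}
|Sat(EG E[~empty U error])| = |{Check, Reset, Sync, Idle, Crit}| = 5.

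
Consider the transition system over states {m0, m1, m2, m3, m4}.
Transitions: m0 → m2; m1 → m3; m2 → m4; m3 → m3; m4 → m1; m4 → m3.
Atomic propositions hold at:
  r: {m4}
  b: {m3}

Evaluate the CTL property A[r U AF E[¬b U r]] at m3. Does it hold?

No

Sat(¬b) = {m0, m1, m2, m4}
E[¬b U r]: least fixpoint, start Z0 = Sat(r) = {m4}, add states in Sat(¬b) with some successor in Z. Z1 = {m2, m4}; Z2 = {m0, m2, m4}; fixed.
Sat(E[¬b U r]) = {m0, m2, m4}
AF E[¬b U r]: least fixpoint, start Z0 = {m0, m2, m4}, add states with every successor in Z. Already a fixed point.
Sat(AF E[¬b U r]) = {m0, m2, m4}
A[r U AF E[¬b U r]]: least fixpoint, start Z0 = Sat(AF E[¬b U r]) = {m0, m2, m4}, add states in Sat(r) with every successor in Z. Already a fixed point.
Sat(A[r U AF E[¬b U r]]) = {m0, m2, m4}
m3 ∉ Sat(A[r U AF E[¬b U r]]) = {m0, m2, m4}, so the formula does not hold at m3.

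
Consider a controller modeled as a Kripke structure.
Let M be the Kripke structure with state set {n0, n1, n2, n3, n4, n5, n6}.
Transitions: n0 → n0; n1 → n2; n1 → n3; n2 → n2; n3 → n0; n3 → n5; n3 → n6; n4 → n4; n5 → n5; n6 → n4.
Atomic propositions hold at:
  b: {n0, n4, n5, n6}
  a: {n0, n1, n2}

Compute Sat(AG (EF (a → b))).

{n0, n3, n4, n5, n6}

Sat(a → b) = {n0, n3, n4, n5, n6}
EF (a → b): least fixpoint, start Z0 = {n0, n3, n4, n5, n6}, add states with some successor in Z. Z1 = {n0, n1, n3, n4, n5, n6}; fixed.
Sat(EF (a → b)) = {n0, n1, n3, n4, n5, n6}
AG (EF (a → b)): greatest fixpoint, start Z0 = {n0, n1, n3, n4, n5, n6}, keep only states in Sat with every successor in Z. Z1 = {n0, n3, n4, n5, n6}; fixed.
Sat(AG (EF (a → b))) = {n0, n3, n4, n5, n6}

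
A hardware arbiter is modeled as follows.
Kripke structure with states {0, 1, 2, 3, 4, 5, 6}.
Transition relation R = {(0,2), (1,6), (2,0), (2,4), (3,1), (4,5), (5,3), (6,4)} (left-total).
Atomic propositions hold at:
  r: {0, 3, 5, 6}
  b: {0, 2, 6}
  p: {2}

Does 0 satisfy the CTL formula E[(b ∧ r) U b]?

Sat(b ∧ r) = {0, 6}
E[(b ∧ r) U b]: least fixpoint, start Z0 = Sat(b) = {0, 2, 6}, add states in Sat(b ∧ r) with some successor in Z. Already a fixed point.
Sat(E[(b ∧ r) U b]) = {0, 2, 6}
0 ∈ Sat(E[(b ∧ r) U b]) = {0, 2, 6}, so the formula holds at 0.

Yes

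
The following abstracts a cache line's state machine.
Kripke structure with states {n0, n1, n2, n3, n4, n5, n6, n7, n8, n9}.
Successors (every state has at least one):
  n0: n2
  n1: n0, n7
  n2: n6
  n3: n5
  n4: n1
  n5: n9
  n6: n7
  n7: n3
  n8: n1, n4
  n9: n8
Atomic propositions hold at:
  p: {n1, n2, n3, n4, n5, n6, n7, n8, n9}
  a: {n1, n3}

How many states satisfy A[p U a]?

A[p U a]: least fixpoint, start Z0 = Sat(a) = {n1, n3}, add states in Sat(p) with every successor in Z. Z1 = {n1, n3, n4, n7}; Z2 = {n1, n3, n4, n6, n7, n8}; Z3 = {n1, n2, n3, n4, n6, n7, n8, n9}; Z4 = {n1, n2, n3, n4, n5, n6, n7, n8, n9}; fixed.
Sat(A[p U a]) = {n1, n2, n3, n4, n5, n6, n7, n8, n9}
|Sat(A[p U a])| = |{n1, n2, n3, n4, n5, n6, n7, n8, n9}| = 9.

9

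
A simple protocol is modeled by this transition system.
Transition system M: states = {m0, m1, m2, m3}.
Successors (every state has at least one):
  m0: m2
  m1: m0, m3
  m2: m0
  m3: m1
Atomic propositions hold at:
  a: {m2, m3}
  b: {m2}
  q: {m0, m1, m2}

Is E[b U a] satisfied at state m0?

E[b U a]: least fixpoint, start Z0 = Sat(a) = {m2, m3}, add states in Sat(b) with some successor in Z. Already a fixed point.
Sat(E[b U a]) = {m2, m3}
m0 ∉ Sat(E[b U a]) = {m2, m3}, so the formula does not hold at m0.

No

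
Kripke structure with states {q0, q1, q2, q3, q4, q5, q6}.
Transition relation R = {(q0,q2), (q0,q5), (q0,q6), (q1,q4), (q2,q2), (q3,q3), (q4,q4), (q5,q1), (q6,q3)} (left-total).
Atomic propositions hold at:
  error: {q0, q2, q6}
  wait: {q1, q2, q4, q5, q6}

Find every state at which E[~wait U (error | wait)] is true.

Sat(~wait) = {q0, q3}
Sat(error | wait) = {q0, q1, q2, q4, q5, q6}
E[~wait U (error | wait)]: least fixpoint, start Z0 = Sat((error | wait)) = {q0, q1, q2, q4, q5, q6}, add states in Sat(~wait) with some successor in Z. Already a fixed point.
Sat(E[~wait U (error | wait)]) = {q0, q1, q2, q4, q5, q6}

{q0, q1, q2, q4, q5, q6}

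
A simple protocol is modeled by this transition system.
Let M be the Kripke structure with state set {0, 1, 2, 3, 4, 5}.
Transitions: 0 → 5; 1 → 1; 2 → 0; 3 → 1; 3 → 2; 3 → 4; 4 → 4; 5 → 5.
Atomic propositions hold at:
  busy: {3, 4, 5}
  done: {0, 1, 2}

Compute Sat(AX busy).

Sat(AX busy) = {s : every successor in {3, 4, 5}} = {0, 4, 5}

{0, 4, 5}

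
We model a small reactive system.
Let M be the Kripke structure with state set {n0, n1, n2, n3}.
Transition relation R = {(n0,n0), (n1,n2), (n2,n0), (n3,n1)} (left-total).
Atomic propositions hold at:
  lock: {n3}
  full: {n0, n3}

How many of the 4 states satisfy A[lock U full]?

A[lock U full]: least fixpoint, start Z0 = Sat(full) = {n0, n3}, add states in Sat(lock) with every successor in Z. Already a fixed point.
Sat(A[lock U full]) = {n0, n3}
|Sat(A[lock U full])| = |{n0, n3}| = 2.

2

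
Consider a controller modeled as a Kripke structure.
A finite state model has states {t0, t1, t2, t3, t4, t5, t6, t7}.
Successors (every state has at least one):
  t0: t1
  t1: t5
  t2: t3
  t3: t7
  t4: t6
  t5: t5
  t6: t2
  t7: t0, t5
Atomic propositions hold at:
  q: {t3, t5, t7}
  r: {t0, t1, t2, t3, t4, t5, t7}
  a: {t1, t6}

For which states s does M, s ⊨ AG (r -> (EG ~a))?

{t5}

Sat(~a) = {t0, t2, t3, t4, t5, t7}
EG ~a: greatest fixpoint, start Z0 = {t0, t2, t3, t4, t5, t7}, keep only states in Sat with some successor in Z. Z1 = {t2, t3, t5, t7}; fixed.
Sat(EG ~a) = {t2, t3, t5, t7}
Sat(r -> (EG ~a)) = {t2, t3, t5, t6, t7}
AG (r -> (EG ~a)): greatest fixpoint, start Z0 = {t2, t3, t5, t6, t7}, keep only states in Sat with every successor in Z. Z1 = {t2, t3, t5, t6}; Z2 = {t2, t5, t6}; Z3 = {t5, t6}; Z4 = {t5}; fixed.
Sat(AG (r -> (EG ~a))) = {t5}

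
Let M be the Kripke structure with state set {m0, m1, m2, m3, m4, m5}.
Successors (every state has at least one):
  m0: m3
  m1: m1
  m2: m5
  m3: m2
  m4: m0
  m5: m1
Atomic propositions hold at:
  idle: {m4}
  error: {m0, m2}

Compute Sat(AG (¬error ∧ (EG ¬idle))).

{m1, m5}

Sat(¬error) = {m1, m3, m4, m5}
Sat(¬idle) = {m0, m1, m2, m3, m5}
EG ¬idle: greatest fixpoint, start Z0 = {m0, m1, m2, m3, m5}, keep only states in Sat with some successor in Z. Already a fixed point.
Sat(EG ¬idle) = {m0, m1, m2, m3, m5}
Sat(¬error ∧ (EG ¬idle)) = {m1, m3, m5}
AG (¬error ∧ (EG ¬idle)): greatest fixpoint, start Z0 = {m1, m3, m5}, keep only states in Sat with every successor in Z. Z1 = {m1, m5}; fixed.
Sat(AG (¬error ∧ (EG ¬idle))) = {m1, m5}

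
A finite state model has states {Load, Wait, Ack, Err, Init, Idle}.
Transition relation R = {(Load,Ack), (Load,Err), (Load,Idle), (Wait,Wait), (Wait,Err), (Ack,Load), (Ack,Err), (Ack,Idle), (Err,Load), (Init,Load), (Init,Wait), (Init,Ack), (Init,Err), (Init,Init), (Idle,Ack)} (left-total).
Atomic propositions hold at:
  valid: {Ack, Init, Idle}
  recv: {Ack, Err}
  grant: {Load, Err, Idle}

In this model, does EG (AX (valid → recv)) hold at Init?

No

Sat(valid → recv) = {Load, Wait, Ack, Err}
Sat(AX (valid → recv)) = {s : every successor in {Load, Wait, Ack, Err}} = {Wait, Err, Idle}
EG (AX (valid → recv)): greatest fixpoint, start Z0 = {Wait, Err, Idle}, keep only states in Sat with some successor in Z. Z1 = {Wait}; fixed.
Sat(EG (AX (valid → recv))) = {Wait}
Init ∉ Sat(EG (AX (valid → recv))) = {Wait}, so the formula does not hold at Init.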